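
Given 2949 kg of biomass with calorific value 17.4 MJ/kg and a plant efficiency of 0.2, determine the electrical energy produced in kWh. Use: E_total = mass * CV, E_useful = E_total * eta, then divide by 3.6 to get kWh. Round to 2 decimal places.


Total energy = mass * CV = 2949 * 17.4 = 51312.6 MJ
Useful energy = total * eta = 51312.6 * 0.2 = 10262.52 MJ
Convert to kWh: 10262.52 / 3.6
Useful energy = 2850.70 kWh

2850.70


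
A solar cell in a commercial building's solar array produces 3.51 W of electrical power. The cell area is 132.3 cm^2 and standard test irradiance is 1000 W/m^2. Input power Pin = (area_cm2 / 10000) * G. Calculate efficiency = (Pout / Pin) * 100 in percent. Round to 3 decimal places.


First compute the input power:
  Pin = area_cm2 / 10000 * G = 132.3 / 10000 * 1000 = 13.23 W
Then compute efficiency:
  Efficiency = (Pout / Pin) * 100 = (3.51 / 13.23) * 100
  Efficiency = 26.531%

26.531


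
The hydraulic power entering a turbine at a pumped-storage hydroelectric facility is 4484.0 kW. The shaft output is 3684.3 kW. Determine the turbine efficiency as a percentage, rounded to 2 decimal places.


Turbine efficiency = (output power / input power) * 100
eta = (3684.3 / 4484.0) * 100
eta = 82.17%

82.17


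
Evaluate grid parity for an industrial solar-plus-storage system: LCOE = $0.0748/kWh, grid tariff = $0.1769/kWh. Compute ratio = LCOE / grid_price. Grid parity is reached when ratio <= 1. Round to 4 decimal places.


Compare LCOE to grid price:
  LCOE = $0.0748/kWh, Grid price = $0.1769/kWh
  Ratio = LCOE / grid_price = 0.0748 / 0.1769 = 0.4228
  Grid parity achieved (ratio <= 1)? yes

0.4228


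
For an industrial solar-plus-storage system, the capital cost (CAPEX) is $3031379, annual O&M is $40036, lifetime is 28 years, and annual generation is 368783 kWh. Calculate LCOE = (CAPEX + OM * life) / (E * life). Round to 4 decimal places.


Total cost = CAPEX + OM * lifetime = 3031379 + 40036 * 28 = 3031379 + 1121008 = 4152387
Total generation = annual * lifetime = 368783 * 28 = 10325924 kWh
LCOE = 4152387 / 10325924
LCOE = 0.4021 $/kWh

0.4021


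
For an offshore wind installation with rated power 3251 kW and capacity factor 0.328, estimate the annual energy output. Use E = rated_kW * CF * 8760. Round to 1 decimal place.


Annual energy = rated_kW * capacity_factor * hours_per_year
Given: P_rated = 3251 kW, CF = 0.328, hours = 8760
E = 3251 * 0.328 * 8760
E = 9341033.3 kWh

9341033.3


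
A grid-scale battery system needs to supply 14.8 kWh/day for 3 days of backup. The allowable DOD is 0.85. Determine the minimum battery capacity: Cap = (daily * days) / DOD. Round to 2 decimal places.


Total energy needed = daily * days = 14.8 * 3 = 44.4 kWh
Account for depth of discharge:
  Cap = total_energy / DOD = 44.4 / 0.85
  Cap = 52.24 kWh

52.24


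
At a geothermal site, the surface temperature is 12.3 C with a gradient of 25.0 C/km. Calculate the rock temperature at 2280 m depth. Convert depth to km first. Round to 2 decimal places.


Convert depth to km: 2280 / 1000 = 2.28 km
Temperature increase = gradient * depth_km = 25.0 * 2.28 = 57.0 C
Temperature at depth = T_surface + delta_T = 12.3 + 57.0
T = 69.30 C

69.30


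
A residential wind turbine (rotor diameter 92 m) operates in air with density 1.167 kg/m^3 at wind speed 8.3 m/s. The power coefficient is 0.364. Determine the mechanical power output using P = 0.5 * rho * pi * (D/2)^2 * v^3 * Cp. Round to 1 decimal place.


Step 1 -- Compute swept area:
  A = pi * (D/2)^2 = pi * (92/2)^2 = 6647.61 m^2
Step 2 -- Apply wind power equation:
  P = 0.5 * rho * A * v^3 * Cp
  v^3 = 8.3^3 = 571.787
  P = 0.5 * 1.167 * 6647.61 * 571.787 * 0.364
  P = 807313.2 W

807313.2


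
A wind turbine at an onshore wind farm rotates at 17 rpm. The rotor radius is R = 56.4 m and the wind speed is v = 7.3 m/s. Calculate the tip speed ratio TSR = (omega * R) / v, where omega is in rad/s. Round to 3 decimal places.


Convert rotational speed to rad/s:
  omega = 17 * 2 * pi / 60 = 1.7802 rad/s
Compute tip speed:
  v_tip = omega * R = 1.7802 * 56.4 = 100.405 m/s
Tip speed ratio:
  TSR = v_tip / v_wind = 100.405 / 7.3 = 13.754

13.754


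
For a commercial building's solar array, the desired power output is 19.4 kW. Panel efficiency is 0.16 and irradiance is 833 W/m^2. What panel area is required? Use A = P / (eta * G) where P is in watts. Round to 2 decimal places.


Convert target power to watts: P = 19.4 * 1000 = 19400.0 W
Compute denominator: eta * G = 0.16 * 833 = 133.28
Required area A = P / (eta * G) = 19400.0 / 133.28
A = 145.56 m^2

145.56


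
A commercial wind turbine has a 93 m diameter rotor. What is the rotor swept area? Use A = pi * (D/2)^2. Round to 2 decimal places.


Compute the rotor radius:
  r = D / 2 = 93 / 2 = 46.5 m
Calculate swept area:
  A = pi * r^2 = pi * 46.5^2
  A = 6792.91 m^2

6792.91


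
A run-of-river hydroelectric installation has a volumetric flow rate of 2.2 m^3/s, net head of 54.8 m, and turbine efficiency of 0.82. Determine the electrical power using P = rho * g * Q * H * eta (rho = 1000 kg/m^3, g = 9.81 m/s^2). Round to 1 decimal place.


Apply the hydropower formula P = rho * g * Q * H * eta
rho * g = 1000 * 9.81 = 9810.0
P = 9810.0 * 2.2 * 54.8 * 0.82
P = 969808.8 W

969808.8


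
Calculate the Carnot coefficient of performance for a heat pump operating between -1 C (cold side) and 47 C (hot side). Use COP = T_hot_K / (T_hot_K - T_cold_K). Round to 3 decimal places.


Convert to Kelvin:
  T_hot = 47 + 273.15 = 320.15 K
  T_cold = -1 + 273.15 = 272.15 K
Apply Carnot COP formula:
  COP = T_hot_K / (T_hot_K - T_cold_K) = 320.15 / 48.0
  COP = 6.670

6.670


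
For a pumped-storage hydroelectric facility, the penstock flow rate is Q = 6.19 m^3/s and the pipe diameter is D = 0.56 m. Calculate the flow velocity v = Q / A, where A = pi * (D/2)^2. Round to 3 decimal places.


Compute pipe cross-sectional area:
  A = pi * (D/2)^2 = pi * (0.56/2)^2 = 0.2463 m^2
Calculate velocity:
  v = Q / A = 6.19 / 0.2463
  v = 25.132 m/s

25.132


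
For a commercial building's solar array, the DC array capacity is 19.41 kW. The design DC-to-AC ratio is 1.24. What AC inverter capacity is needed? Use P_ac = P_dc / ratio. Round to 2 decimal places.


The inverter AC capacity is determined by the DC/AC ratio.
Given: P_dc = 19.41 kW, DC/AC ratio = 1.24
P_ac = P_dc / ratio = 19.41 / 1.24
P_ac = 15.65 kW

15.65


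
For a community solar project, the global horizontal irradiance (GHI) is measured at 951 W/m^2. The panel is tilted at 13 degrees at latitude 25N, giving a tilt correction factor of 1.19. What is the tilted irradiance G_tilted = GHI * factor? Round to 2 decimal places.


Identify the given values:
  GHI = 951 W/m^2, tilt correction factor = 1.19
Apply the formula G_tilted = GHI * factor:
  G_tilted = 951 * 1.19
  G_tilted = 1131.69 W/m^2

1131.69


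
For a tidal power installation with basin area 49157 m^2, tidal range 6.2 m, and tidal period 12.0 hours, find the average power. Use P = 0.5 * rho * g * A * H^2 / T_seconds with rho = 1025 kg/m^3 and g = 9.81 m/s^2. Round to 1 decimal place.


Convert period to seconds: T = 12.0 * 3600 = 43200.0 s
H^2 = 6.2^2 = 38.44
P = 0.5 * rho * g * A * H^2 / T
P = 0.5 * 1025 * 9.81 * 49157 * 38.44 / 43200.0
P = 219911.5 W

219911.5


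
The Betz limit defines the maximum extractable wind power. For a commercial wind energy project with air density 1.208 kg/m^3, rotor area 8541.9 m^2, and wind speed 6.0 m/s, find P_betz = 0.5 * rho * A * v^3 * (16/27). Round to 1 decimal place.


The Betz coefficient Cp_max = 16/27 = 0.5926
v^3 = 6.0^3 = 216.0
P_betz = 0.5 * rho * A * v^3 * Cp_max
P_betz = 0.5 * 1.208 * 8541.9 * 216.0 * 0.5926
P_betz = 660391.4 W

660391.4


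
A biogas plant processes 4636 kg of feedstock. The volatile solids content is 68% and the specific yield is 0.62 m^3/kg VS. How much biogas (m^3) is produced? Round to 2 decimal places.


Compute volatile solids:
  VS = mass * VS_fraction = 4636 * 0.68 = 3152.48 kg
Calculate biogas volume:
  Biogas = VS * specific_yield = 3152.48 * 0.62
  Biogas = 1954.54 m^3

1954.54


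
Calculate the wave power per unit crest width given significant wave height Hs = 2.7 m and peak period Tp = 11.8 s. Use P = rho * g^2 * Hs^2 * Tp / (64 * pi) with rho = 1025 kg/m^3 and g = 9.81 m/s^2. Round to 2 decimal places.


Apply wave power formula:
  g^2 = 9.81^2 = 96.2361
  Hs^2 = 2.7^2 = 7.29
  Numerator = rho * g^2 * Hs^2 * Tp = 1025 * 96.2361 * 7.29 * 11.8 = 8485382.34
  Denominator = 64 * pi = 201.0619
  P = 8485382.34 / 201.0619 = 42202.83 W/m

42202.83


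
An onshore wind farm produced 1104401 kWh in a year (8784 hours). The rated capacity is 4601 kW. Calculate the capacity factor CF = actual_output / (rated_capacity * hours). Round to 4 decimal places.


Capacity factor = actual output / maximum possible output
Maximum possible = rated * hours = 4601 * 8784 = 40415184 kWh
CF = 1104401 / 40415184
CF = 0.0273

0.0273


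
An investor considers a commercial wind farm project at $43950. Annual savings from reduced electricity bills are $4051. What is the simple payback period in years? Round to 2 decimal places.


Simple payback period = initial cost / annual savings
Payback = 43950 / 4051
Payback = 10.85 years

10.85


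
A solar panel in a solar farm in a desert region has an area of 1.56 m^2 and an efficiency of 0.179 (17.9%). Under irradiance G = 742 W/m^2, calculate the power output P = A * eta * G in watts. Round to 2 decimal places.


Use the solar power formula P = A * eta * G.
Given: A = 1.56 m^2, eta = 0.179, G = 742 W/m^2
P = 1.56 * 0.179 * 742
P = 207.20 W

207.20


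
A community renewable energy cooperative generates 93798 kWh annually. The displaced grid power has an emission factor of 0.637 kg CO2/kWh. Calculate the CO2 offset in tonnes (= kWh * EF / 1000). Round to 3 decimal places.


CO2 offset in kg = generation * emission_factor
CO2 offset = 93798 * 0.637 = 59749.33 kg
Convert to tonnes:
  CO2 offset = 59749.33 / 1000 = 59.749 tonnes

59.749


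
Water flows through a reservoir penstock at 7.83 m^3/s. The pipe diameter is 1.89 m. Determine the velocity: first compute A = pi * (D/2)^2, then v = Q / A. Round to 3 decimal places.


Compute pipe cross-sectional area:
  A = pi * (D/2)^2 = pi * (1.89/2)^2 = 2.8055 m^2
Calculate velocity:
  v = Q / A = 7.83 / 2.8055
  v = 2.791 m/s

2.791


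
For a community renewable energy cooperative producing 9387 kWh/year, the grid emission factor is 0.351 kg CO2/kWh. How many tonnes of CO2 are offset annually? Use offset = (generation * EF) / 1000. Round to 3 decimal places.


CO2 offset in kg = generation * emission_factor
CO2 offset = 9387 * 0.351 = 3294.84 kg
Convert to tonnes:
  CO2 offset = 3294.84 / 1000 = 3.295 tonnes

3.295


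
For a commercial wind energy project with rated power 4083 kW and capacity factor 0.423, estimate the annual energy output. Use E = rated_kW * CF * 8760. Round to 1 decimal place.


Annual energy = rated_kW * capacity_factor * hours_per_year
Given: P_rated = 4083 kW, CF = 0.423, hours = 8760
E = 4083 * 0.423 * 8760
E = 15129474.8 kWh

15129474.8


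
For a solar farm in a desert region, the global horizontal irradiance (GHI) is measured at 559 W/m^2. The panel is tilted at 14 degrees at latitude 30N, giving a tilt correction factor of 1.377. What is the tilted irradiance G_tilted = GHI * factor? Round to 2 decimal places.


Identify the given values:
  GHI = 559 W/m^2, tilt correction factor = 1.377
Apply the formula G_tilted = GHI * factor:
  G_tilted = 559 * 1.377
  G_tilted = 769.74 W/m^2

769.74


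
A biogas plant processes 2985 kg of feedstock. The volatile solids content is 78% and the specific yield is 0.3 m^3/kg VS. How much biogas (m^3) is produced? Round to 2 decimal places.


Compute volatile solids:
  VS = mass * VS_fraction = 2985 * 0.78 = 2328.3 kg
Calculate biogas volume:
  Biogas = VS * specific_yield = 2328.3 * 0.3
  Biogas = 698.49 m^3

698.49


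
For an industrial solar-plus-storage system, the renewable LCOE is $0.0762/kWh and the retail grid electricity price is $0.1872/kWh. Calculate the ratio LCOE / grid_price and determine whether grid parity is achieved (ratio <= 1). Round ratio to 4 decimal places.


Compare LCOE to grid price:
  LCOE = $0.0762/kWh, Grid price = $0.1872/kWh
  Ratio = LCOE / grid_price = 0.0762 / 0.1872 = 0.4071
  Grid parity achieved (ratio <= 1)? yes

0.4071


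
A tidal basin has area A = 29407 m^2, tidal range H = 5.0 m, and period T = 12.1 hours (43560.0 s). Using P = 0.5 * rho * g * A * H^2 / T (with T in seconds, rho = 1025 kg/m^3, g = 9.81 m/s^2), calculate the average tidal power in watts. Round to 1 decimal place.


Convert period to seconds: T = 12.1 * 3600 = 43560.0 s
H^2 = 5.0^2 = 25.0
P = 0.5 * rho * g * A * H^2 / T
P = 0.5 * 1025 * 9.81 * 29407 * 25.0 / 43560.0
P = 84852.7 W

84852.7


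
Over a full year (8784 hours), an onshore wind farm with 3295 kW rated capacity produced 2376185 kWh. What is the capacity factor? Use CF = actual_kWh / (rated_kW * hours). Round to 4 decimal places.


Capacity factor = actual output / maximum possible output
Maximum possible = rated * hours = 3295 * 8784 = 28943280 kWh
CF = 2376185 / 28943280
CF = 0.0821

0.0821


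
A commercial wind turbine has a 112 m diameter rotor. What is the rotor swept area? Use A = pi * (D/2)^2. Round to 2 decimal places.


Compute the rotor radius:
  r = D / 2 = 112 / 2 = 56.0 m
Calculate swept area:
  A = pi * r^2 = pi * 56.0^2
  A = 9852.03 m^2

9852.03


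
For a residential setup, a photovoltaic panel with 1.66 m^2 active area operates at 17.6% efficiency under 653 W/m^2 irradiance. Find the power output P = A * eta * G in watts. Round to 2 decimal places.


Use the solar power formula P = A * eta * G.
Given: A = 1.66 m^2, eta = 0.176, G = 653 W/m^2
P = 1.66 * 0.176 * 653
P = 190.78 W

190.78


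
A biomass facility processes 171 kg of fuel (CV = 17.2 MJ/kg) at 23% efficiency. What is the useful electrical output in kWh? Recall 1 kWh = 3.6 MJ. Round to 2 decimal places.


Total energy = mass * CV = 171 * 17.2 = 2941.2 MJ
Useful energy = total * eta = 2941.2 * 0.23 = 676.48 MJ
Convert to kWh: 676.48 / 3.6
Useful energy = 187.91 kWh

187.91


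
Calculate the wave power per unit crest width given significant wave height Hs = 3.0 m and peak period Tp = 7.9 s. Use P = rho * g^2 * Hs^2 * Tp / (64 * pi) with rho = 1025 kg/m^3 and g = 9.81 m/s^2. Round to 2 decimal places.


Apply wave power formula:
  g^2 = 9.81^2 = 96.2361
  Hs^2 = 3.0^2 = 9.0
  Numerator = rho * g^2 * Hs^2 * Tp = 1025 * 96.2361 * 9.0 * 7.9 = 7013446.38
  Denominator = 64 * pi = 201.0619
  P = 7013446.38 / 201.0619 = 34882.02 W/m

34882.02


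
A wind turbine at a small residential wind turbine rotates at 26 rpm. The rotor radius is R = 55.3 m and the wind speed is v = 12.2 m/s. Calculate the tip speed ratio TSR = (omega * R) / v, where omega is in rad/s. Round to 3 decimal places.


Convert rotational speed to rad/s:
  omega = 26 * 2 * pi / 60 = 2.7227 rad/s
Compute tip speed:
  v_tip = omega * R = 2.7227 * 55.3 = 150.566 m/s
Tip speed ratio:
  TSR = v_tip / v_wind = 150.566 / 12.2 = 12.341

12.341


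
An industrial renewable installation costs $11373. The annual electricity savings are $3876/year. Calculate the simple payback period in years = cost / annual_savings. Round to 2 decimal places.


Simple payback period = initial cost / annual savings
Payback = 11373 / 3876
Payback = 2.93 years

2.93


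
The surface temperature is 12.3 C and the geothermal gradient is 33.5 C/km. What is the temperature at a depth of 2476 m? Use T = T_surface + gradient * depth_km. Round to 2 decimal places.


Convert depth to km: 2476 / 1000 = 2.476 km
Temperature increase = gradient * depth_km = 33.5 * 2.476 = 82.95 C
Temperature at depth = T_surface + delta_T = 12.3 + 82.95
T = 95.25 C

95.25


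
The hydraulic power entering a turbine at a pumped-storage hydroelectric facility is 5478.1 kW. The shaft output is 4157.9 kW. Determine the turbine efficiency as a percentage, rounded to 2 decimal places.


Turbine efficiency = (output power / input power) * 100
eta = (4157.9 / 5478.1) * 100
eta = 75.90%

75.90


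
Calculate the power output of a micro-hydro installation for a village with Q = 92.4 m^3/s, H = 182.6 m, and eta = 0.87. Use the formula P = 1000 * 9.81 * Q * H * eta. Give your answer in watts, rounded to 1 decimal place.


Apply the hydropower formula P = rho * g * Q * H * eta
rho * g = 1000 * 9.81 = 9810.0
P = 9810.0 * 92.4 * 182.6 * 0.87
P = 143999506.7 W

143999506.7


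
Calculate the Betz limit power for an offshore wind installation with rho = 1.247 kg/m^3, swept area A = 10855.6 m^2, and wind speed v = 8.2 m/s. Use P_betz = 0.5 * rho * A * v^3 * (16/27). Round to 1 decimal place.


The Betz coefficient Cp_max = 16/27 = 0.5926
v^3 = 8.2^3 = 551.368
P_betz = 0.5 * rho * A * v^3 * Cp_max
P_betz = 0.5 * 1.247 * 10855.6 * 551.368 * 0.5926
P_betz = 2211505.7 W

2211505.7


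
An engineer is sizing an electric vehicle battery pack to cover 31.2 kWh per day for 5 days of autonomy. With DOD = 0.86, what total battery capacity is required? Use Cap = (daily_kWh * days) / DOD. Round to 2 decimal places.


Total energy needed = daily * days = 31.2 * 5 = 156.0 kWh
Account for depth of discharge:
  Cap = total_energy / DOD = 156.0 / 0.86
  Cap = 181.40 kWh

181.40


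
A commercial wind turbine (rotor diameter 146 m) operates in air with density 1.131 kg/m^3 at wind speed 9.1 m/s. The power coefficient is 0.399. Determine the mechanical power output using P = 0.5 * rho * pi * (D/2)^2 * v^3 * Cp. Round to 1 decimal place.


Step 1 -- Compute swept area:
  A = pi * (D/2)^2 = pi * (146/2)^2 = 16741.55 m^2
Step 2 -- Apply wind power equation:
  P = 0.5 * rho * A * v^3 * Cp
  v^3 = 9.1^3 = 753.571
  P = 0.5 * 1.131 * 16741.55 * 753.571 * 0.399
  P = 2846592.3 W

2846592.3


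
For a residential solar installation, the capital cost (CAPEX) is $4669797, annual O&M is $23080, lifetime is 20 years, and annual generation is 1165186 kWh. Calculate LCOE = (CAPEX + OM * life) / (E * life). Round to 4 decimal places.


Total cost = CAPEX + OM * lifetime = 4669797 + 23080 * 20 = 4669797 + 461600 = 5131397
Total generation = annual * lifetime = 1165186 * 20 = 23303720 kWh
LCOE = 5131397 / 23303720
LCOE = 0.2202 $/kWh

0.2202


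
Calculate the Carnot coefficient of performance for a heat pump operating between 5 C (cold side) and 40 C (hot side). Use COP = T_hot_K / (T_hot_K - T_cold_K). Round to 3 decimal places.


Convert to Kelvin:
  T_hot = 40 + 273.15 = 313.15 K
  T_cold = 5 + 273.15 = 278.15 K
Apply Carnot COP formula:
  COP = T_hot_K / (T_hot_K - T_cold_K) = 313.15 / 35.0
  COP = 8.947

8.947


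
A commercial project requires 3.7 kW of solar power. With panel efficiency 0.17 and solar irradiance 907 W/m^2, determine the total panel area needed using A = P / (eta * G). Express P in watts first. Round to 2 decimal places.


Convert target power to watts: P = 3.7 * 1000 = 3700.0 W
Compute denominator: eta * G = 0.17 * 907 = 154.19
Required area A = P / (eta * G) = 3700.0 / 154.19
A = 24.00 m^2

24.00


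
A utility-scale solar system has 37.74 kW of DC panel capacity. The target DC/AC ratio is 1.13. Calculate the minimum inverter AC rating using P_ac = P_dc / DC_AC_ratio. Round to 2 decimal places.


The inverter AC capacity is determined by the DC/AC ratio.
Given: P_dc = 37.74 kW, DC/AC ratio = 1.13
P_ac = P_dc / ratio = 37.74 / 1.13
P_ac = 33.40 kW

33.40


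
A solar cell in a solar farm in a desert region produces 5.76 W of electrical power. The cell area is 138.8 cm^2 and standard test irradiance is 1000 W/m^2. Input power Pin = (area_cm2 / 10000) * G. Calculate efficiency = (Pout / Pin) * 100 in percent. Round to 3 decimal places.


First compute the input power:
  Pin = area_cm2 / 10000 * G = 138.8 / 10000 * 1000 = 13.88 W
Then compute efficiency:
  Efficiency = (Pout / Pin) * 100 = (5.76 / 13.88) * 100
  Efficiency = 41.499%

41.499


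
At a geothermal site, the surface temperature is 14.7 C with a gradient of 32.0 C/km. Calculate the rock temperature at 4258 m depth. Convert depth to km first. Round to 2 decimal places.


Convert depth to km: 4258 / 1000 = 4.258 km
Temperature increase = gradient * depth_km = 32.0 * 4.258 = 136.26 C
Temperature at depth = T_surface + delta_T = 14.7 + 136.26
T = 150.96 C

150.96


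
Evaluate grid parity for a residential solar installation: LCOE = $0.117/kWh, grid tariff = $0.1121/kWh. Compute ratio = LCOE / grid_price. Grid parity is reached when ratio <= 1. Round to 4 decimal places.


Compare LCOE to grid price:
  LCOE = $0.117/kWh, Grid price = $0.1121/kWh
  Ratio = LCOE / grid_price = 0.117 / 0.1121 = 1.0437
  Grid parity achieved (ratio <= 1)? no

1.0437


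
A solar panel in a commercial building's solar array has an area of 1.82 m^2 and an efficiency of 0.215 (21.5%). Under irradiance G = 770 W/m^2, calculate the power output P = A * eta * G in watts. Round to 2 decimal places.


Use the solar power formula P = A * eta * G.
Given: A = 1.82 m^2, eta = 0.215, G = 770 W/m^2
P = 1.82 * 0.215 * 770
P = 301.30 W

301.30


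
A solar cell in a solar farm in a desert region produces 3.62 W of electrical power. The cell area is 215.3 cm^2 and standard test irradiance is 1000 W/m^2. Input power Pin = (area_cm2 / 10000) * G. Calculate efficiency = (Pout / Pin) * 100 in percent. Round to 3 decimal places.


First compute the input power:
  Pin = area_cm2 / 10000 * G = 215.3 / 10000 * 1000 = 21.53 W
Then compute efficiency:
  Efficiency = (Pout / Pin) * 100 = (3.62 / 21.53) * 100
  Efficiency = 16.814%

16.814


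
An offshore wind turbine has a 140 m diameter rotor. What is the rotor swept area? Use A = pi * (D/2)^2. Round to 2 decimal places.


Compute the rotor radius:
  r = D / 2 = 140 / 2 = 70.0 m
Calculate swept area:
  A = pi * r^2 = pi * 70.0^2
  A = 15393.80 m^2

15393.80


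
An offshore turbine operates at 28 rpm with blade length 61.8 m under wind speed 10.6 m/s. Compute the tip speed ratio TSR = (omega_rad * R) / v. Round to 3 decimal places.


Convert rotational speed to rad/s:
  omega = 28 * 2 * pi / 60 = 2.9322 rad/s
Compute tip speed:
  v_tip = omega * R = 2.9322 * 61.8 = 181.207 m/s
Tip speed ratio:
  TSR = v_tip / v_wind = 181.207 / 10.6 = 17.095

17.095


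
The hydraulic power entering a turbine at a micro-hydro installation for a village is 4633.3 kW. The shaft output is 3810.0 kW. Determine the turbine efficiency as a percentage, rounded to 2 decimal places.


Turbine efficiency = (output power / input power) * 100
eta = (3810.0 / 4633.3) * 100
eta = 82.23%

82.23


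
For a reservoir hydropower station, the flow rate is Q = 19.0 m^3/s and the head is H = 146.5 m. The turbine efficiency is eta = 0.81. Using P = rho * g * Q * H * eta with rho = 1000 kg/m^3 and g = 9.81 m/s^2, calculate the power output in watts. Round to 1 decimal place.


Apply the hydropower formula P = rho * g * Q * H * eta
rho * g = 1000 * 9.81 = 9810.0
P = 9810.0 * 19.0 * 146.5 * 0.81
P = 22117969.4 W

22117969.4


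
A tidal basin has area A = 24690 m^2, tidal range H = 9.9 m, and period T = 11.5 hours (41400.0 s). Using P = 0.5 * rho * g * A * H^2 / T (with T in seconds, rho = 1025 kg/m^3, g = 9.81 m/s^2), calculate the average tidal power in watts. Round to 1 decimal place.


Convert period to seconds: T = 11.5 * 3600 = 41400.0 s
H^2 = 9.9^2 = 98.01
P = 0.5 * rho * g * A * H^2 / T
P = 0.5 * 1025 * 9.81 * 24690 * 98.01 / 41400.0
P = 293869.2 W

293869.2


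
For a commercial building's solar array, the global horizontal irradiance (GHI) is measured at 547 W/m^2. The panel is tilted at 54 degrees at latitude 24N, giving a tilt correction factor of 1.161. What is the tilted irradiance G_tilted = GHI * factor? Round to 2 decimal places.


Identify the given values:
  GHI = 547 W/m^2, tilt correction factor = 1.161
Apply the formula G_tilted = GHI * factor:
  G_tilted = 547 * 1.161
  G_tilted = 635.07 W/m^2

635.07


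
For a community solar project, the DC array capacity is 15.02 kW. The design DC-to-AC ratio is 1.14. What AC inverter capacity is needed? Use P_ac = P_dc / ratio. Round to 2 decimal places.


The inverter AC capacity is determined by the DC/AC ratio.
Given: P_dc = 15.02 kW, DC/AC ratio = 1.14
P_ac = P_dc / ratio = 15.02 / 1.14
P_ac = 13.18 kW

13.18


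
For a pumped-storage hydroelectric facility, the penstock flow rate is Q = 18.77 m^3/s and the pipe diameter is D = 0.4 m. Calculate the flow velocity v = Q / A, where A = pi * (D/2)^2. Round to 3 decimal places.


Compute pipe cross-sectional area:
  A = pi * (D/2)^2 = pi * (0.4/2)^2 = 0.1257 m^2
Calculate velocity:
  v = Q / A = 18.77 / 0.1257
  v = 149.367 m/s

149.367


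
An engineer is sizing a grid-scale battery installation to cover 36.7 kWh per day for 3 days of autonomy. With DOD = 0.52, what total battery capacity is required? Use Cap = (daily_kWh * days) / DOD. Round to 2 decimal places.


Total energy needed = daily * days = 36.7 * 3 = 110.1 kWh
Account for depth of discharge:
  Cap = total_energy / DOD = 110.1 / 0.52
  Cap = 211.73 kWh

211.73


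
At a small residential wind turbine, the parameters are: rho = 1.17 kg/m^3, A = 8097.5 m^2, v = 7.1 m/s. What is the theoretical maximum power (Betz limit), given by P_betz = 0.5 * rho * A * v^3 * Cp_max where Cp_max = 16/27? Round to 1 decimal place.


The Betz coefficient Cp_max = 16/27 = 0.5926
v^3 = 7.1^3 = 357.911
P_betz = 0.5 * rho * A * v^3 * Cp_max
P_betz = 0.5 * 1.17 * 8097.5 * 357.911 * 0.5926
P_betz = 1004703.9 W

1004703.9


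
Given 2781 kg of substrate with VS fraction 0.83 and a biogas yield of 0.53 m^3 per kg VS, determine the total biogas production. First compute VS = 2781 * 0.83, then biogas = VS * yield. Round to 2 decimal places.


Compute volatile solids:
  VS = mass * VS_fraction = 2781 * 0.83 = 2308.23 kg
Calculate biogas volume:
  Biogas = VS * specific_yield = 2308.23 * 0.53
  Biogas = 1223.36 m^3

1223.36


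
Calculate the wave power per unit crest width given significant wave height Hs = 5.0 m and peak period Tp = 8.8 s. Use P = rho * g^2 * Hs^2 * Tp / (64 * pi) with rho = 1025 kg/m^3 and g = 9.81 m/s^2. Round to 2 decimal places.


Apply wave power formula:
  g^2 = 9.81^2 = 96.2361
  Hs^2 = 5.0^2 = 25.0
  Numerator = rho * g^2 * Hs^2 * Tp = 1025 * 96.2361 * 25.0 * 8.8 = 21701240.55
  Denominator = 64 * pi = 201.0619
  P = 21701240.55 / 201.0619 = 107933.12 W/m

107933.12


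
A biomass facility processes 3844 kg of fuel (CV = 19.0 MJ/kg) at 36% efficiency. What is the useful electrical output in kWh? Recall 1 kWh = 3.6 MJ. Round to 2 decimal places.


Total energy = mass * CV = 3844 * 19.0 = 73036.0 MJ
Useful energy = total * eta = 73036.0 * 0.36 = 26292.96 MJ
Convert to kWh: 26292.96 / 3.6
Useful energy = 7303.60 kWh

7303.60


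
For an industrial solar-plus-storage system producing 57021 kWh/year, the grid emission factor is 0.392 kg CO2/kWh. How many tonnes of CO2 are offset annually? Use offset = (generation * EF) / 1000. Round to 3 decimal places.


CO2 offset in kg = generation * emission_factor
CO2 offset = 57021 * 0.392 = 22352.23 kg
Convert to tonnes:
  CO2 offset = 22352.23 / 1000 = 22.352 tonnes

22.352


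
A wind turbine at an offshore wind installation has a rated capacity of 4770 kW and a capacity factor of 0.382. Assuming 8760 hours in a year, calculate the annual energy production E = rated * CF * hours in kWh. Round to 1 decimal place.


Annual energy = rated_kW * capacity_factor * hours_per_year
Given: P_rated = 4770 kW, CF = 0.382, hours = 8760
E = 4770 * 0.382 * 8760
E = 15961946.4 kWh

15961946.4


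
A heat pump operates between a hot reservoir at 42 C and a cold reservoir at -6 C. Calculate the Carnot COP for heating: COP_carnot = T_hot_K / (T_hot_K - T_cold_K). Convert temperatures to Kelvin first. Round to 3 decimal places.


Convert to Kelvin:
  T_hot = 42 + 273.15 = 315.15 K
  T_cold = -6 + 273.15 = 267.15 K
Apply Carnot COP formula:
  COP = T_hot_K / (T_hot_K - T_cold_K) = 315.15 / 48.0
  COP = 6.566

6.566


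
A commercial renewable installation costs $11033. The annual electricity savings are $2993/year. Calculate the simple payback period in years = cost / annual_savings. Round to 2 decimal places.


Simple payback period = initial cost / annual savings
Payback = 11033 / 2993
Payback = 3.69 years

3.69


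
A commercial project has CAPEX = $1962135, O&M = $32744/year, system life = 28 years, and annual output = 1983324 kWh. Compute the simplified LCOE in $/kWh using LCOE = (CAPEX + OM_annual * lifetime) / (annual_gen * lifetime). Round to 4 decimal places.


Total cost = CAPEX + OM * lifetime = 1962135 + 32744 * 28 = 1962135 + 916832 = 2878967
Total generation = annual * lifetime = 1983324 * 28 = 55533072 kWh
LCOE = 2878967 / 55533072
LCOE = 0.0518 $/kWh

0.0518


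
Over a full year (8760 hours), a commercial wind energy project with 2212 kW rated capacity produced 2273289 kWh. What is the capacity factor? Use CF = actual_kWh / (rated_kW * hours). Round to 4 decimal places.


Capacity factor = actual output / maximum possible output
Maximum possible = rated * hours = 2212 * 8760 = 19377120 kWh
CF = 2273289 / 19377120
CF = 0.1173

0.1173


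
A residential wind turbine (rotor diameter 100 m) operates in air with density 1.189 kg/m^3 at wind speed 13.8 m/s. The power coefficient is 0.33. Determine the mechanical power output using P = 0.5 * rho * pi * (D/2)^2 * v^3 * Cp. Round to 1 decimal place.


Step 1 -- Compute swept area:
  A = pi * (D/2)^2 = pi * (100/2)^2 = 7853.98 m^2
Step 2 -- Apply wind power equation:
  P = 0.5 * rho * A * v^3 * Cp
  v^3 = 13.8^3 = 2628.072
  P = 0.5 * 1.189 * 7853.98 * 2628.072 * 0.33
  P = 4049421.1 W

4049421.1


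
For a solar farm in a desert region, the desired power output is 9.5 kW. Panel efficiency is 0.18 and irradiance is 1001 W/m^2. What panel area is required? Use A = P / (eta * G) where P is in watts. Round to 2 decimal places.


Convert target power to watts: P = 9.5 * 1000 = 9500.0 W
Compute denominator: eta * G = 0.18 * 1001 = 180.18
Required area A = P / (eta * G) = 9500.0 / 180.18
A = 52.73 m^2

52.73


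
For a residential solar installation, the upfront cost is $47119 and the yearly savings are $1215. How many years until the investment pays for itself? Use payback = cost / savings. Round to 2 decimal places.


Simple payback period = initial cost / annual savings
Payback = 47119 / 1215
Payback = 38.78 years

38.78


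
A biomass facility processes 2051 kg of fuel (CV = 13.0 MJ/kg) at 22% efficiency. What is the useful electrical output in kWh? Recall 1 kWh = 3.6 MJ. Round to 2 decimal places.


Total energy = mass * CV = 2051 * 13.0 = 26663.0 MJ
Useful energy = total * eta = 26663.0 * 0.22 = 5865.86 MJ
Convert to kWh: 5865.86 / 3.6
Useful energy = 1629.41 kWh

1629.41


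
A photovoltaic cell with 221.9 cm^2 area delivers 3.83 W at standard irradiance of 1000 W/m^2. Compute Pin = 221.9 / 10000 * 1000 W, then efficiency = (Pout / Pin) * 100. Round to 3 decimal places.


First compute the input power:
  Pin = area_cm2 / 10000 * G = 221.9 / 10000 * 1000 = 22.19 W
Then compute efficiency:
  Efficiency = (Pout / Pin) * 100 = (3.83 / 22.19) * 100
  Efficiency = 17.260%

17.260


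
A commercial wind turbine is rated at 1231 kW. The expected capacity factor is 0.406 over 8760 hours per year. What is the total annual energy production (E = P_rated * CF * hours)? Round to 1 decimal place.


Annual energy = rated_kW * capacity_factor * hours_per_year
Given: P_rated = 1231 kW, CF = 0.406, hours = 8760
E = 1231 * 0.406 * 8760
E = 4378125.4 kWh

4378125.4


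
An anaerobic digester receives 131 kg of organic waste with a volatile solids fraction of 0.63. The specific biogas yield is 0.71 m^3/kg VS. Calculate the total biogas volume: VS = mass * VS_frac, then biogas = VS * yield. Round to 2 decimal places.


Compute volatile solids:
  VS = mass * VS_fraction = 131 * 0.63 = 82.53 kg
Calculate biogas volume:
  Biogas = VS * specific_yield = 82.53 * 0.71
  Biogas = 58.60 m^3

58.60


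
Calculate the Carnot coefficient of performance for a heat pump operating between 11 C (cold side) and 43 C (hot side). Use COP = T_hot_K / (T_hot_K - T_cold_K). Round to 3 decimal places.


Convert to Kelvin:
  T_hot = 43 + 273.15 = 316.15 K
  T_cold = 11 + 273.15 = 284.15 K
Apply Carnot COP formula:
  COP = T_hot_K / (T_hot_K - T_cold_K) = 316.15 / 32.0
  COP = 9.880

9.880


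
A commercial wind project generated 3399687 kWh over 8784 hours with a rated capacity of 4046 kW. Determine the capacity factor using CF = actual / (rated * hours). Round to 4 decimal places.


Capacity factor = actual output / maximum possible output
Maximum possible = rated * hours = 4046 * 8784 = 35540064 kWh
CF = 3399687 / 35540064
CF = 0.0957

0.0957


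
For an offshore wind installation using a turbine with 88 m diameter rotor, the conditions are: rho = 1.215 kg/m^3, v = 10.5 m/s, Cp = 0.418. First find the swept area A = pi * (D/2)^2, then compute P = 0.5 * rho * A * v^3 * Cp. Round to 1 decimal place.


Step 1 -- Compute swept area:
  A = pi * (D/2)^2 = pi * (88/2)^2 = 6082.12 m^2
Step 2 -- Apply wind power equation:
  P = 0.5 * rho * A * v^3 * Cp
  v^3 = 10.5^3 = 1157.625
  P = 0.5 * 1.215 * 6082.12 * 1157.625 * 0.418
  P = 1787910.1 W

1787910.1


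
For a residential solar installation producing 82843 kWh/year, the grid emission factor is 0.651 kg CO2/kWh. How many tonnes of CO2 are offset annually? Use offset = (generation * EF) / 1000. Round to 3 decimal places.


CO2 offset in kg = generation * emission_factor
CO2 offset = 82843 * 0.651 = 53930.79 kg
Convert to tonnes:
  CO2 offset = 53930.79 / 1000 = 53.931 tonnes

53.931


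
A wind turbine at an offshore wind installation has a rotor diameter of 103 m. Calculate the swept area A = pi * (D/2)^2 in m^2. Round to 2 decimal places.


Compute the rotor radius:
  r = D / 2 = 103 / 2 = 51.5 m
Calculate swept area:
  A = pi * r^2 = pi * 51.5^2
  A = 8332.29 m^2

8332.29


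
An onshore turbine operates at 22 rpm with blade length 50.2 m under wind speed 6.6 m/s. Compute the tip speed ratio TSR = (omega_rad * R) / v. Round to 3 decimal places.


Convert rotational speed to rad/s:
  omega = 22 * 2 * pi / 60 = 2.3038 rad/s
Compute tip speed:
  v_tip = omega * R = 2.3038 * 50.2 = 115.652 m/s
Tip speed ratio:
  TSR = v_tip / v_wind = 115.652 / 6.6 = 17.523

17.523


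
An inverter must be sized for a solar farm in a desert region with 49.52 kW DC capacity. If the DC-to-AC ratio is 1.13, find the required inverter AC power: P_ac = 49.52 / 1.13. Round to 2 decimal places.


The inverter AC capacity is determined by the DC/AC ratio.
Given: P_dc = 49.52 kW, DC/AC ratio = 1.13
P_ac = P_dc / ratio = 49.52 / 1.13
P_ac = 43.82 kW

43.82


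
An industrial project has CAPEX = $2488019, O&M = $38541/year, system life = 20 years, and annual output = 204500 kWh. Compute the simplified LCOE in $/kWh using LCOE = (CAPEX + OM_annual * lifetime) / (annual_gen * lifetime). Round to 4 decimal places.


Total cost = CAPEX + OM * lifetime = 2488019 + 38541 * 20 = 2488019 + 770820 = 3258839
Total generation = annual * lifetime = 204500 * 20 = 4090000 kWh
LCOE = 3258839 / 4090000
LCOE = 0.7968 $/kWh

0.7968


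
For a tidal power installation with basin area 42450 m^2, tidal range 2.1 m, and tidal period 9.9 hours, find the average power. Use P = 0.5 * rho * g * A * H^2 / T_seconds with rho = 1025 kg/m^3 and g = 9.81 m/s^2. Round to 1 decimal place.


Convert period to seconds: T = 9.9 * 3600 = 35640.0 s
H^2 = 2.1^2 = 4.41
P = 0.5 * rho * g * A * H^2 / T
P = 0.5 * 1025 * 9.81 * 42450 * 4.41 / 35640.0
P = 26408.4 W

26408.4


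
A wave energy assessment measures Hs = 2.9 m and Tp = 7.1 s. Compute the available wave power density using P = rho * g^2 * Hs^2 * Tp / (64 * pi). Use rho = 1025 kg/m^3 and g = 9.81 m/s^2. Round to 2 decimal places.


Apply wave power formula:
  g^2 = 9.81^2 = 96.2361
  Hs^2 = 2.9^2 = 8.41
  Numerator = rho * g^2 * Hs^2 * Tp = 1025 * 96.2361 * 8.41 * 7.1 = 5890012.61
  Denominator = 64 * pi = 201.0619
  P = 5890012.61 / 201.0619 = 29294.52 W/m

29294.52


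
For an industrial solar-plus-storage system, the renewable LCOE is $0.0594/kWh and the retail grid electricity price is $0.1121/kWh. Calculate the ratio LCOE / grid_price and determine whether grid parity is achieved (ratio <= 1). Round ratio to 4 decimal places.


Compare LCOE to grid price:
  LCOE = $0.0594/kWh, Grid price = $0.1121/kWh
  Ratio = LCOE / grid_price = 0.0594 / 0.1121 = 0.5299
  Grid parity achieved (ratio <= 1)? yes

0.5299


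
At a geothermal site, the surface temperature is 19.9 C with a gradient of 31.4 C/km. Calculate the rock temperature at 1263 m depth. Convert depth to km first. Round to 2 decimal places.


Convert depth to km: 1263 / 1000 = 1.263 km
Temperature increase = gradient * depth_km = 31.4 * 1.263 = 39.66 C
Temperature at depth = T_surface + delta_T = 19.9 + 39.66
T = 59.56 C

59.56


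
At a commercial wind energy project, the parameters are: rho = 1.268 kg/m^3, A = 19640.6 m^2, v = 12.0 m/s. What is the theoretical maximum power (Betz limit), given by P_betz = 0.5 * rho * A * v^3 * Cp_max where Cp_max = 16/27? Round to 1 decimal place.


The Betz coefficient Cp_max = 16/27 = 0.5926
v^3 = 12.0^3 = 1728.0
P_betz = 0.5 * rho * A * v^3 * Cp_max
P_betz = 0.5 * 1.268 * 19640.6 * 1728.0 * 0.5926
P_betz = 12750991.8 W

12750991.8


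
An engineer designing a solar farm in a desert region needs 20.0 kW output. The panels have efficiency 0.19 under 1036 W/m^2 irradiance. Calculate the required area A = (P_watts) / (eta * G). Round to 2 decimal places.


Convert target power to watts: P = 20.0 * 1000 = 20000.0 W
Compute denominator: eta * G = 0.19 * 1036 = 196.84
Required area A = P / (eta * G) = 20000.0 / 196.84
A = 101.61 m^2

101.61


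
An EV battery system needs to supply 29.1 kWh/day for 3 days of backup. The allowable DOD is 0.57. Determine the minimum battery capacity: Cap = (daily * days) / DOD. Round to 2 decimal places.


Total energy needed = daily * days = 29.1 * 3 = 87.3 kWh
Account for depth of discharge:
  Cap = total_energy / DOD = 87.3 / 0.57
  Cap = 153.16 kWh

153.16


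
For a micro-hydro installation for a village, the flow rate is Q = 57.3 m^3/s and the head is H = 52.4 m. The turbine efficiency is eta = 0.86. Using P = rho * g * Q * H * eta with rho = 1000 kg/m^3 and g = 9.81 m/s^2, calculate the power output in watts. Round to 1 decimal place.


Apply the hydropower formula P = rho * g * Q * H * eta
rho * g = 1000 * 9.81 = 9810.0
P = 9810.0 * 57.3 * 52.4 * 0.86
P = 25331060.2 W

25331060.2


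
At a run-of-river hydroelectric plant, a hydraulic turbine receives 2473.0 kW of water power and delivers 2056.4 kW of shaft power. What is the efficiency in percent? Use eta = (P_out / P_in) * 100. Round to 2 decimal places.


Turbine efficiency = (output power / input power) * 100
eta = (2056.4 / 2473.0) * 100
eta = 83.15%

83.15


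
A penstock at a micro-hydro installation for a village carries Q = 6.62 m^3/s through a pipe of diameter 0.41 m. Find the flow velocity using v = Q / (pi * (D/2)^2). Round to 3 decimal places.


Compute pipe cross-sectional area:
  A = pi * (D/2)^2 = pi * (0.41/2)^2 = 0.132 m^2
Calculate velocity:
  v = Q / A = 6.62 / 0.132
  v = 50.142 m/s

50.142


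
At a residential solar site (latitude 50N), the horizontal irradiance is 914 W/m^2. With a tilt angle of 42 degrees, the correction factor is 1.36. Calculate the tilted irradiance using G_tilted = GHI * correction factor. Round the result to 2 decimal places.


Identify the given values:
  GHI = 914 W/m^2, tilt correction factor = 1.36
Apply the formula G_tilted = GHI * factor:
  G_tilted = 914 * 1.36
  G_tilted = 1243.04 W/m^2

1243.04


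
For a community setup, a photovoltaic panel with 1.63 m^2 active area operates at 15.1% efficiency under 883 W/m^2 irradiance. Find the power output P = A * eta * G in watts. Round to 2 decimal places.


Use the solar power formula P = A * eta * G.
Given: A = 1.63 m^2, eta = 0.151, G = 883 W/m^2
P = 1.63 * 0.151 * 883
P = 217.33 W

217.33
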